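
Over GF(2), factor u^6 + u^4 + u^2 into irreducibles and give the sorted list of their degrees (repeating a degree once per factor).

1, 1, 2, 2

Write h(u) = u^6 + u^4 + u^2.
Roots in GF(2): h(0) = 0 → root; h(1) = 1.
Linear factors from roots: (u).
Complete factorization: h(u) = (u)^2·(u^2 + u + 1)^2.
Factor degrees with multiplicity: 1 + 1 + 2 + 2 = 6.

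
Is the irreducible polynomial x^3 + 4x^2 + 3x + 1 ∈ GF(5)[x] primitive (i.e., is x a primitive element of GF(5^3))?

Write f(x) = x^3 + 4x^2 + 3x + 1.
|GF(5^3)^×| = 5^3 − 1 = 124. Prime factorization: 124 = 2^2·31.
f is primitive ⇔ x has order 124 in GF(5)[x]/(f), i.e. x^(124/q) ≠ 1 for each prime q | 124.
x^(62) mod f = 1
x^(4) mod f = 3x^2 + x + 4.
Since x^(62) = 1, the order of x divides 62 < 124; not primitive.

No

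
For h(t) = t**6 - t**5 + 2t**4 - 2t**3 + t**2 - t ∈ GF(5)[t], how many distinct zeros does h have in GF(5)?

Evaluate at each of the 5 elements of GF(5):
h(0) = 0 → root; h(1) = 0 → root; h(2) = 0 → root; h(3) = 0 → root; h(4) = 3.
Roots: {0, 1, 2, 3}.

4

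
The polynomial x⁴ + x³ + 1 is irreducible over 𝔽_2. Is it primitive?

Yes

Write f(x) = x⁴ + x³ + 1.
|GF(2^4)^×| = 2^4 − 1 = 15. Prime factorization: 15 = 3·5.
f is primitive ⇔ x has order 15 in GF(2)[x]/(f), i.e. x^(15/q) ≠ 1 for each prime q | 15.
x^(5) mod f = x³ + x + 1.
x^(3) mod f = x³.
None equal 1, so x has full order 15; f is primitive.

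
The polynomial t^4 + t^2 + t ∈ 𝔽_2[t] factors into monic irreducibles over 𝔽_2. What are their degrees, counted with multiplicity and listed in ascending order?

Write h(t) = t^4 + t^2 + t.
Roots in 𝔽_2: h(0) = 0 → root; h(1) = 1.
Linear factors from roots: (t).
Complete factorization: h(t) = (t)·(t^3 + t + 1).
Factor degrees with multiplicity: 1 + 3 = 4.

1, 3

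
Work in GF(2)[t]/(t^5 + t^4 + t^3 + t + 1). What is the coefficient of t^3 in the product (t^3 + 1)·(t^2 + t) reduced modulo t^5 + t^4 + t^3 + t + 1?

Multiply in GF(2)[t]: (t^3 + 1)·(t^2 + t) = t^5 + t^4 + t^2 + t.
Reduce using t^5 ≡ t^4 + t^3 + t + 1 (mod t^5 + t^4 + t^3 + t + 1).
Reduced: t^3 + t^2 + 1.

1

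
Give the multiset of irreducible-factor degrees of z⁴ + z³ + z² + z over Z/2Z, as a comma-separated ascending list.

Write h(z) = z⁴ + z³ + z² + z.
Roots in Z/2Z: h(0) = 0 → root; h(1) = 0 → root.
Linear factors from roots: (z), (z + 1).
Complete factorization: h(z) = (z)·(z + 1)^3.
Factor degrees with multiplicity: 1 + 1 + 1 + 1 = 4.

1, 1, 1, 1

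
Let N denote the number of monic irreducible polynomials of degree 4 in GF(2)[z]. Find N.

3

The number of monic irreducibles of degree 4 over GF(2) is (1/4)·Σ_{d∣4} μ(4/d) 2^d.
Divisors of 4: 1, 2, 4; μ(4/d) for each: 0, -1, 1.
Σ = − 2^2 + 2^4 = 12.
N = 12/4 = 3.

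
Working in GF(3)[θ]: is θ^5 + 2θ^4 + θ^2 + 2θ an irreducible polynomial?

No

Write P(θ) = θ^5 + 2θ^4 + θ^2 + 2θ.
Check for roots in GF(3): P(0) = 0 → root; P(1) = 0 → root; P(2) = 0 → root.
P(0) = 0, so (θ) divides P(θ); P is reducible.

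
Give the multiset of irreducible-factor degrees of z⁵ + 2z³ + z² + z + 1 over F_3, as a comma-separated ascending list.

Write h(z) = z⁵ + 2z³ + z² + z + 1.
Roots in F_3: h(0) = 1; h(1) = 0 → root; h(2) = 1.
Linear factors from roots: (z + 2).
Complete factorization: h(z) = (z + 2)·(z² + 1)·(z² + z + 2).
Factor degrees with multiplicity: 1 + 2 + 2 = 5.

1, 2, 2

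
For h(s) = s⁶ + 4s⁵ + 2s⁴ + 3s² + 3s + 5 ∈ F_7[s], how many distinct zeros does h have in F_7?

Evaluate at each of the 7 elements of F_7:
h(0) = 5; h(1) = 4; h(2) = 2; h(3) = 0 → root; h(4) = 5; h(5) = 0 → root; h(6) = 4.
Roots: {3, 5}.

2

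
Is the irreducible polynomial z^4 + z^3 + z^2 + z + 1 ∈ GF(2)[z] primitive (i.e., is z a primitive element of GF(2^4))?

Write f(z) = z^4 + z^3 + z^2 + z + 1.
|GF(2^4)^×| = 2^4 − 1 = 15. Prime factorization: 15 = 3·5.
f is primitive ⇔ z has order 15 in GF(2)[z]/(f), i.e. z^(15/q) ≠ 1 for each prime q | 15.
z^(5) mod f = 1
z^(3) mod f = z^3.
Since z^(5) = 1, the order of z divides 5 < 15; not primitive.

No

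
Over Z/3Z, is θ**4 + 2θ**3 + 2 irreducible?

Yes

Write h(θ) = θ**4 + 2θ**3 + 2.
Check for roots in Z/3Z: h(0) = 2; h(1) = 2; h(2) = 1.
No roots, so no linear factors.
Monic irreducibles of degree 2 over GF(3): θ**2 + 1, θ**2 + θ + 2, θ**2 + 2θ + 2.
None of them divide h (all give nonzero remainder).
No irreducible factor of degree ≤ 2 exists, so h is irreducible over GF(3).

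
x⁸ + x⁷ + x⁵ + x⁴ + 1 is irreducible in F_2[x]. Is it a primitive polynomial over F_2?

No

Write f(x) = x⁸ + x⁷ + x⁵ + x⁴ + 1.
|GF(2^8)^×| = 2^8 − 1 = 255. Prime factorization: 255 = 3·5·17.
f is primitive ⇔ x has order 255 in GF(2)[x]/(f), i.e. x^(255/q) ≠ 1 for each prime q | 255.
x^(85) mod f = x⁷ + x⁶ + x³ + x² + 1.
x^(51) mod f = 1
x^(15) mod f = x⁵ + x⁴ + x + 1.
Since x^(51) = 1, the order of x divides 51 < 255; not primitive.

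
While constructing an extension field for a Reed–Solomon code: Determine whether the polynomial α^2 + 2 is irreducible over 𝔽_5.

Write P(α) = α^2 + 2.
Check for roots in 𝔽_5: P(0) = 2; P(1) = 3; P(2) = 1; P(3) = 1; P(4) = 3.
No roots. A degree-2 polynomial over a field with no linear factor is irreducible.

Yes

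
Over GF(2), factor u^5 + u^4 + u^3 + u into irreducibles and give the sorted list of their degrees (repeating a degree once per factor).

Write f(u) = u^5 + u^4 + u^3 + u.
Roots in GF(2): f(0) = 0 → root; f(1) = 0 → root.
Linear factors from roots: (u), (u + 1).
Complete factorization: f(u) = (u)·(u + 1)·(u^3 + u + 1).
Factor degrees with multiplicity: 1 + 1 + 3 = 5.

1, 1, 3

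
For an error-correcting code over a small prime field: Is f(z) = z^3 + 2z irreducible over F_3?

No

Check for roots in F_3: f(0) = 0 → root; f(1) = 0 → root; f(2) = 0 → root.
f(0) = 0, so (z) divides f(z); f is reducible.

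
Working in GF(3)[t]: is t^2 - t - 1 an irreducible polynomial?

Yes

Write h(t) = t^2 - t - 1.
Check for roots in GF(3): h(0) = 2; h(1) = 2; h(2) = 1.
No roots. A degree-2 polynomial over a field with no linear factor is irreducible.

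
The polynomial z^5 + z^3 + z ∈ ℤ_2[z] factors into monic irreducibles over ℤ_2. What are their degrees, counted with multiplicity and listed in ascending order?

Write g(z) = z^5 + z^3 + z.
Roots in ℤ_2: g(0) = 0 → root; g(1) = 1.
Linear factors from roots: (z).
Complete factorization: g(z) = (z)·(z^2 + z + 1)^2.
Factor degrees with multiplicity: 1 + 2 + 2 = 5.

1, 2, 2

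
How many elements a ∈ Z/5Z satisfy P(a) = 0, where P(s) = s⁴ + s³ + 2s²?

1

Evaluate at each of the 5 elements of Z/5Z:
P(0) = 0 → root; P(1) = 4; P(2) = 2; P(3) = 1; P(4) = 2.
Roots: {0}.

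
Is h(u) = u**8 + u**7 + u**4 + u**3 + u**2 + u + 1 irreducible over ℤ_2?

Check for roots in ℤ_2: h(0) = 1; h(1) = 1.
No roots, so no linear factors.
Monic irreducibles of degree 2 over GF(2): u**2 + u + 1.
None of them divide h (all give nonzero remainder).
Monic irreducibles of degree 3 over GF(2): u**3 + u + 1, u**3 + u**2 + 1.
None of them divide h (all give nonzero remainder).
Monic irreducibles of degree 4 over GF(2): u**4 + u + 1, u**4 + u**3 + 1, u**4 + u**3 + u**2 + u + 1.
None of them divide h (all give nonzero remainder).
No irreducible factor of degree ≤ 4 exists, so h is irreducible over GF(2).

Yes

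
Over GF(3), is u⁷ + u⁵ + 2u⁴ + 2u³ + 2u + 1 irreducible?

Write m(u) = u⁷ + u⁵ + 2u⁴ + 2u³ + 2u + 1.
Check for roots in GF(3): m(0) = 1; m(1) = 0 → root; m(2) = 0 → root.
m(1) = 0, so (u − 1) divides m(u); m is reducible.

No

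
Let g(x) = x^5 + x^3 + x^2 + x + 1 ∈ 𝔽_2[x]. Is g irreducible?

Yes

Check for roots in 𝔽_2: g(0) = 1; g(1) = 1.
No roots, so no linear factors.
Monic irreducibles of degree 2 over GF(2): x^2 + x + 1.
None of them divide g (all give nonzero remainder).
No irreducible factor of degree ≤ 2 exists, so g is irreducible over GF(2).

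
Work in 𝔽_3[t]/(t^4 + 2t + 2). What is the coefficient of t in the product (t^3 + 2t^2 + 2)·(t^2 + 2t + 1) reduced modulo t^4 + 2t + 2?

Multiply in 𝔽_3[t]: (t^3 + 2t^2 + 2)·(t^2 + 2t + 1) = t^5 + t^4 + 2t^3 + t^2 + t + 2.
Reduce using t^4 ≡ t + 1 (mod t^4 + 2t + 2).
Reduced: 2t^3 + 2t^2.

0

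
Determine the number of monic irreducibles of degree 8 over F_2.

Gauss's count: N_{2}(8) = (1/8) Σ_{d|8} μ(8/d)·2^d.
Divisors of 8: 1, 2, 4, 8; μ(8/d) for each: 0, 0, -1, 1.
Σ = − 2^4 + 2^8 = 240.
N = 240/8 = 30.

30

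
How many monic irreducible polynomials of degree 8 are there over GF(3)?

810

By the necklace-counting formula, N_3(8) = (1/8) Σ_{d|8} μ(8/d)·3^d.
Divisors of 8: 1, 2, 4, 8; μ(8/d) for each: 0, 0, -1, 1.
Σ = − 3^4 + 3^8 = 6480.
N = 6480/8 = 810.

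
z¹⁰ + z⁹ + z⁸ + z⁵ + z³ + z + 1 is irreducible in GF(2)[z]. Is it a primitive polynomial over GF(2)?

Write f(z) = z¹⁰ + z⁹ + z⁸ + z⁵ + z³ + z + 1.
|GF(2^10)^×| = 2^10 − 1 = 1023. Prime factorization: 1023 = 3·11·31.
f is primitive ⇔ z has order 1023 in GF(2)[z]/(f), i.e. z^(1023/q) ≠ 1 for each prime q | 1023.
z^(341) mod f = z⁹ + z⁷ + z⁶ + z³ + z².
z^(93) mod f = 1
z^(33) mod f = z⁹ + z⁶ + z³ + 1.
Since z^(93) = 1, the order of z divides 93 < 1023; not primitive.

No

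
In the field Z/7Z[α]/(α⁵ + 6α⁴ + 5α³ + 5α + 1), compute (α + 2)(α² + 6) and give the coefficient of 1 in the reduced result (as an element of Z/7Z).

Multiply in Z/7Z[α]: (α + 2)·(α² + 6) = α³ + 2α² + 6α + 5.
Reduced: α³ + 2α² + 6α + 5.

5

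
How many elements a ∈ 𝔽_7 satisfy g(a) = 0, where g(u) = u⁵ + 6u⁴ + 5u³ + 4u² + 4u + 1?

Evaluate at each of the 7 elements of 𝔽_7:
g(0) = 1; g(1) = 0 → root; g(2) = 4; g(3) = 3; g(4) = 0 → root; g(5) = 5; g(6) = 1.
Roots: {1, 4}.

2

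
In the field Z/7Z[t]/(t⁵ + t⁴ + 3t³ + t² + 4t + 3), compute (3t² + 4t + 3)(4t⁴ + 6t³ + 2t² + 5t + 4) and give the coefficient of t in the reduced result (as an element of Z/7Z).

5

Multiply in Z/7Z[t]: (3t² + 4t + 3)·(4t⁴ + 6t³ + 2t² + 5t + 4) = 5t⁶ + 6t⁵ + 6t³ + 3t² + 3t + 5.
Reduce using t⁵ ≡ 6t⁴ + 4t³ + 6t² + 3t + 4 (mod t⁵ + t⁴ + 3t³ + t² + 4t + 3).
Reduced: 5t⁴ + 5t³ + 3t² + 5t + 2.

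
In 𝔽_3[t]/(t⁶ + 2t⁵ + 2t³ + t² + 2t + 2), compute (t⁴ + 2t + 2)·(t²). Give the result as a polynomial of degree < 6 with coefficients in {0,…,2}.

Multiply in 𝔽_3[t]: (t⁴ + 2t + 2)·(t²) = t⁶ + 2t³ + 2t².
Reduce using t⁶ ≡ t⁵ + t³ + 2t² + t + 1 (mod t⁶ + 2t⁵ + 2t³ + t² + 2t + 2).
Reduced: t⁵ + t² + t + 1.

t^5 + t^2 + t + 1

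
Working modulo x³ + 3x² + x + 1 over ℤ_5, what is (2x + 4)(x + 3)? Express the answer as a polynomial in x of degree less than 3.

Multiply in ℤ_5[x]: (2x + 4)·(x + 3) = 2x² + 2.
Reduced: 2x² + 2.

2x^2 + 2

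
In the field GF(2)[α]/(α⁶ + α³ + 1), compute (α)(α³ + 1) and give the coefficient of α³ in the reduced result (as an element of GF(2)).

0

Multiply in GF(2)[α]: (α)·(α³ + 1) = α⁴ + α.
Reduced: α⁴ + α.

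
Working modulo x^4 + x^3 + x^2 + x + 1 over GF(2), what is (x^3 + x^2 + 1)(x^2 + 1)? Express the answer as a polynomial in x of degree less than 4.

Multiply in GF(2)[x]: (x^3 + x^2 + 1)·(x^2 + 1) = x^5 + x^4 + x^3 + 1.
Reduce using x^4 ≡ x^3 + x^2 + x + 1 (mod x^4 + x^3 + x^2 + x + 1).
Reduced: x^2 + x + 1.

x^2 + x + 1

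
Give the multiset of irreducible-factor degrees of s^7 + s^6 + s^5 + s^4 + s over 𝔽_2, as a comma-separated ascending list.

1, 2, 4

Write g(s) = s^7 + s^6 + s^5 + s^4 + s.
Roots in 𝔽_2: g(0) = 0 → root; g(1) = 1.
Linear factors from roots: (s).
Complete factorization: g(s) = (s)·(s^2 + s + 1)·(s^4 + s + 1).
Factor degrees with multiplicity: 1 + 2 + 4 = 7.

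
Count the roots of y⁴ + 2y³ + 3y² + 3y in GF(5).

Write f(y) = y⁴ + 2y³ + 3y² + 3y.
Evaluate at each of the 5 elements of GF(5):
f(0) = 0 → root; f(1) = 4; f(2) = 0 → root; f(3) = 1; f(4) = 4.
Roots: {0, 2}.

2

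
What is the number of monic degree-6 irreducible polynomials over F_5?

2580

By the necklace-counting formula, N_5(6) = (1/6) Σ_{d|6} μ(6/d)·5^d.
Divisors of 6: 1, 2, 3, 6; μ(6/d) for each: 1, -1, -1, 1.
Σ = 5^1 − 5^2 − 5^3 + 5^6 = 15480.
N = 15480/6 = 2580.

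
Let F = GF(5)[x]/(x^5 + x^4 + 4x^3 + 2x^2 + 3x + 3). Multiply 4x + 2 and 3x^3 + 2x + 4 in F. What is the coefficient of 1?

3

Multiply in GF(5)[x]: (4x + 2)·(3x^3 + 2x + 4) = 2x^4 + x^3 + 3x^2 + 3.
Reduced: 2x^4 + x^3 + 3x^2 + 3.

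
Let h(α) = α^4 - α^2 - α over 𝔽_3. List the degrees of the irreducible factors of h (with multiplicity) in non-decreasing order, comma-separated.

1, 3

Roots in 𝔽_3: h(0) = 0 → root; h(1) = 2; h(2) = 1.
Linear factors from roots: (α).
Complete factorization: h(α) = (α)·(α^3 - α - 1).
Factor degrees with multiplicity: 1 + 3 = 4.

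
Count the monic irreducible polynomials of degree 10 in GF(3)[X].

5880

Gauss's count: N_{3}(10) = (1/10) Σ_{d|10} μ(10/d)·3^d.
Divisors of 10: 1, 2, 5, 10; μ(10/d) for each: 1, -1, -1, 1.
Σ = 3^1 − 3^2 − 3^5 + 3^10 = 58800.
N = 58800/10 = 5880.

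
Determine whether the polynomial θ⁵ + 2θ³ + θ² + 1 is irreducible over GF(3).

Yes

Write m(θ) = θ⁵ + 2θ³ + θ² + 1.
Check for roots in GF(3): m(0) = 1; m(1) = 2; m(2) = 2.
No roots, so no linear factors.
Monic irreducibles of degree 2 over GF(3): θ² + 1, θ² + θ + 2, θ² + 2θ + 2.
None of them divide m (all give nonzero remainder).
No irreducible factor of degree ≤ 2 exists, so m is irreducible over GF(3).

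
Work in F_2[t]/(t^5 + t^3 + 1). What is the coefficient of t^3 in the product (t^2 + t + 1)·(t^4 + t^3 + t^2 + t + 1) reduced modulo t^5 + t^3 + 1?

Multiply in F_2[t]: (t^2 + t + 1)·(t^4 + t^3 + t^2 + t + 1) = t^6 + t^4 + t^3 + t^2 + 1.
Reduce using t^5 ≡ t^3 + 1 (mod t^5 + t^3 + 1).
Reduced: t^3 + t^2 + t + 1.

1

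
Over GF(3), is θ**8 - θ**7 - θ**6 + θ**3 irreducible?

Write g(θ) = θ**8 - θ**7 - θ**6 + θ**3.
Check for roots in GF(3): g(0) = 0 → root; g(1) = 0 → root; g(2) = 0 → root.
g(0) = 0, so (θ) divides g(θ); g is reducible.

No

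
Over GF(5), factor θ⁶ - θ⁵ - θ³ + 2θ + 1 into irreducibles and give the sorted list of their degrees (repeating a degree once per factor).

6

Write f(θ) = θ⁶ - θ⁵ - θ³ + 2θ + 1.
Roots in GF(5): f(0) = 1; f(1) = 2; f(2) = 4; f(3) = 1; f(4) = 2.
Complete factorization: f(θ) = (θ⁶ - θ⁵ - θ³ + 2θ + 1).
Factor degrees with multiplicity: 6 = 6.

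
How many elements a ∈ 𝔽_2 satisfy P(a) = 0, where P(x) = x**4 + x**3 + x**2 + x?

Evaluate at each of the 2 elements of 𝔽_2:
P(0) = 0 → root; P(1) = 0 → root.
Roots: {0, 1}.

2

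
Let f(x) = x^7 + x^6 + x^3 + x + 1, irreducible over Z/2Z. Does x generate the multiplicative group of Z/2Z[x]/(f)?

Yes

|GF(2^7)^×| = 2^7 − 1 = 127. Prime factorization: 127 = 127.
f is primitive ⇔ x has order 127 in GF(2)[x]/(f), i.e. x^(127/q) ≠ 1 for each prime q | 127.
x^(1) mod f = x.
None equal 1, so x has full order 127; f is primitive.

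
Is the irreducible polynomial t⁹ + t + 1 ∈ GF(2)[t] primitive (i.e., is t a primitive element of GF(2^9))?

No

Write f(t) = t⁹ + t + 1.
|GF(2^9)^×| = 2^9 − 1 = 511. Prime factorization: 511 = 7·73.
f is primitive ⇔ t has order 511 in GF(2)[t]/(f), i.e. t^(511/q) ≠ 1 for each prime q | 511.
t^(73) mod f = 1
t^(7) mod f = t⁷.
Since t^(73) = 1, the order of t divides 73 < 511; not primitive.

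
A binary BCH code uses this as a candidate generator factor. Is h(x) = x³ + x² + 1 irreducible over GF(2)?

Yes

Check for roots in GF(2): h(0) = 1; h(1) = 1.
No roots. A degree-3 polynomial over a field with no linear factor is irreducible.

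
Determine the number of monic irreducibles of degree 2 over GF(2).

Gauss's count: N_{2}(2) = (1/2) Σ_{d|2} μ(2/d)·2^d.
Divisors of 2: 1, 2; μ(2/d) for each: -1, 1.
Σ = − 2^1 + 2^2 = 2.
N = 2/2 = 1.

1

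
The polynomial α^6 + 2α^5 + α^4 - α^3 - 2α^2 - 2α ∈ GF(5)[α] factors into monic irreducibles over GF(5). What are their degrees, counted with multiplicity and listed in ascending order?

1, 1, 1, 3

Write h(α) = α^6 + 2α^5 + α^4 - α^3 - 2α^2 - 2α.
Roots in GF(5): h(0) = 0 → root; h(1) = 4; h(2) = 4; h(3) = 0 → root; h(4) = 1.
Linear factors from roots: (α), (α + 2).
Complete factorization: h(α) = (α)·(α + 2)^2·(α^3 - 2α^2 + 2).
Factor degrees with multiplicity: 1 + 1 + 1 + 3 = 6.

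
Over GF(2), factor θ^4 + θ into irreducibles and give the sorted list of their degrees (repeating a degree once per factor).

1, 1, 2

Write g(θ) = θ^4 + θ.
Roots in GF(2): g(0) = 0 → root; g(1) = 0 → root.
Linear factors from roots: (θ), (θ + 1).
Complete factorization: g(θ) = (θ)·(θ + 1)·(θ^2 + θ + 1).
Factor degrees with multiplicity: 1 + 1 + 2 = 4.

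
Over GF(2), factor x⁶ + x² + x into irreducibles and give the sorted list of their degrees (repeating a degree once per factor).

1, 2, 3

Write g(x) = x⁶ + x² + x.
Roots in GF(2): g(0) = 0 → root; g(1) = 1.
Linear factors from roots: (x).
Complete factorization: g(x) = (x)·(x² + x + 1)·(x³ + x² + 1).
Factor degrees with multiplicity: 1 + 2 + 3 = 6.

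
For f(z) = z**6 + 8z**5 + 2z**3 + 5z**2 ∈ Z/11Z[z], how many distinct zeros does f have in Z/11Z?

3

Evaluate at each of the 11 elements of Z/11Z:
f(0) = 0 → root; f(1) = 5; f(2) = 4; f(3) = 0 → root; f(4) = 0 → root; f(5) = 3; f(6) = 4; f(7) = 3; f(8) = 8; f(9) = 10; f(10) = 7.
Roots: {0, 3, 4}.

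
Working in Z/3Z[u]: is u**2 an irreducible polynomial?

Write P(u) = u**2.
Check for roots in Z/3Z: P(0) = 0 → root; P(1) = 1; P(2) = 1.
P(0) = 0, so (u) divides P(u); P is reducible.

No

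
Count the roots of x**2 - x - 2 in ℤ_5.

2

Write h(x) = x**2 - x - 2.
Evaluate at each of the 5 elements of ℤ_5:
h(0) = 3; h(1) = 3; h(2) = 0 → root; h(3) = 4; h(4) = 0 → root.
Roots: {2, 4}.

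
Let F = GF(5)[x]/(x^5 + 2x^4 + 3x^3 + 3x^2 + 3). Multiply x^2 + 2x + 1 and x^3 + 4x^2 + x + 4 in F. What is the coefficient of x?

Multiply in GF(5)[x]: (x^2 + 2x + 1)·(x^3 + 4x^2 + x + 4) = x^5 + x^4 + 4x + 4.
Reduce using x^5 ≡ 3x^4 + 2x^3 + 2x^2 + 2 (mod x^5 + 2x^4 + 3x^3 + 3x^2 + 3).
Reduced: 4x^4 + 2x^3 + 2x^2 + 4x + 1.

4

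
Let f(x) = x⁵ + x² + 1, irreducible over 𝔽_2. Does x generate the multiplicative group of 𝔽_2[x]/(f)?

Yes

|GF(2^5)^×| = 2^5 − 1 = 31. Prime factorization: 31 = 31.
f is primitive ⇔ x has order 31 in GF(2)[x]/(f), i.e. x^(31/q) ≠ 1 for each prime q | 31.
x^(1) mod f = x.
None equal 1, so x has full order 31; f is primitive.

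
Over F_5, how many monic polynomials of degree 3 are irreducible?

40

Gauss's count: N_{5}(3) = (1/3) Σ_{d|3} μ(3/d)·5^d.
Divisors of 3: 1, 3; μ(3/d) for each: -1, 1.
Σ = − 5^1 + 5^3 = 120.
N = 120/3 = 40.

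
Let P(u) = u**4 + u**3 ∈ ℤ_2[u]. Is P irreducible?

No

Check for roots in ℤ_2: P(0) = 0 → root; P(1) = 0 → root.
P(0) = 0, so (u) divides P(u); P is reducible.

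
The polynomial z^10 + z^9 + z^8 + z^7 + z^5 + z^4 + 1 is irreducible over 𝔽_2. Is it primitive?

Write f(z) = z^10 + z^9 + z^8 + z^7 + z^5 + z^4 + 1.
|GF(2^10)^×| = 2^10 − 1 = 1023. Prime factorization: 1023 = 3·11·31.
f is primitive ⇔ z has order 1023 in GF(2)[z]/(f), i.e. z^(1023/q) ≠ 1 for each prime q | 1023.
z^(341) mod f = z^7 + z^6 + z^3 + z.
z^(93) mod f = z^9 + z^8 + z^6 + z.
z^(33) mod f = z^9 + z^6 + z^5 + z^2.
None equal 1, so z has full order 1023; f is primitive.

Yes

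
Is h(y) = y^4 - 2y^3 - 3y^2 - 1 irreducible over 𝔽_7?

Check for roots in 𝔽_7: h(0) = 6; h(1) = 2; h(2) = 1; h(3) = 6; h(4) = 2; h(5) = 5; h(6) = 6.
No roots, so no linear factors.
Degree-2 irreducible divisors: test the 21 monic irreducibles of degree 2 over GF(7).
None of them divide h (all give nonzero remainder).
No irreducible factor of degree ≤ 2 exists, so h is irreducible over GF(7).

Yes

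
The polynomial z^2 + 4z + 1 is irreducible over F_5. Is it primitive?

Write f(z) = z^2 + 4z + 1.
|GF(5^2)^×| = 5^2 − 1 = 24. Prime factorization: 24 = 2^3·3.
f is primitive ⇔ z has order 24 in GF(5)[z]/(f), i.e. z^(24/q) ≠ 1 for each prime q | 24.
z^(12) mod f = 1
z^(8) mod f = z + 4.
Since z^(12) = 1, the order of z divides 12 < 24; not primitive.

No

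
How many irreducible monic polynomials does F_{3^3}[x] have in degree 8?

35303625630

By the necklace-counting formula, N_27(8) = (1/8) Σ_{d|8} μ(8/d)·27^d.
Divisors of 8: 1, 2, 4, 8; μ(8/d) for each: 0, 0, -1, 1.
Σ = − 27^4 + 27^8 = 282429005040.
N = 282429005040/8 = 35303625630.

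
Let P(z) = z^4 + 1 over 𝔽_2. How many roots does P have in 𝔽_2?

Evaluate at each of the 2 elements of 𝔽_2:
P(0) = 1; P(1) = 0 → root.
Roots: {1}.

1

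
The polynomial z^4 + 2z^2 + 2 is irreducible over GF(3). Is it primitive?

No

Write f(z) = z^4 + 2z^2 + 2.
|GF(3^4)^×| = 3^4 − 1 = 80. Prime factorization: 80 = 2^4·5.
f is primitive ⇔ z has order 80 in GF(3)[z]/(f), i.e. z^(80/q) ≠ 1 for each prime q | 80.
z^(40) mod f = 2.
z^(16) mod f = 1
Since z^(16) = 1, the order of z divides 16 < 80; not primitive.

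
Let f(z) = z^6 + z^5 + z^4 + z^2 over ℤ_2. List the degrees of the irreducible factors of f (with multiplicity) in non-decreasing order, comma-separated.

Roots in ℤ_2: f(0) = 0 → root; f(1) = 0 → root.
Linear factors from roots: (z), (z + 1).
Complete factorization: f(z) = (z + 1)·(z)^2·(z^3 + z + 1).
Factor degrees with multiplicity: 1 + 1 + 1 + 3 = 6.

1, 1, 1, 3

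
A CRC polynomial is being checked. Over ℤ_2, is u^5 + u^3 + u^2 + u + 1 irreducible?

Write P(u) = u^5 + u^3 + u^2 + u + 1.
Check for roots in ℤ_2: P(0) = 1; P(1) = 1.
No roots, so no linear factors.
Monic irreducibles of degree 2 over GF(2): u^2 + u + 1.
None of them divide P (all give nonzero remainder).
No irreducible factor of degree ≤ 2 exists, so P is irreducible over GF(2).

Yes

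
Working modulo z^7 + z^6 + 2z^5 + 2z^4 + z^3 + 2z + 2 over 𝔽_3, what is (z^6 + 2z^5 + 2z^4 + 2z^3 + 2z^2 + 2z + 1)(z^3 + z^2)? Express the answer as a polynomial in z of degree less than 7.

z^6 + 2z^5 + 2z^4 + z^3 + z^2 + 2z

Multiply in 𝔽_3[z]: (z^6 + 2z^5 + 2z^4 + 2z^3 + 2z^2 + 2z + 1)·(z^3 + z^2) = z^9 + z^7 + z^6 + z^5 + z^4 + z^2.
Reduce using z^7 ≡ 2z^6 + z^5 + z^4 + 2z^3 + z + 1 (mod z^7 + z^6 + 2z^5 + 2z^4 + z^3 + 2z + 2).
Reduced: z^6 + 2z^5 + 2z^4 + z^3 + z^2 + 2z.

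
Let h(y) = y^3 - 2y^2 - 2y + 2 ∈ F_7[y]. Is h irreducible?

Yes

Check for roots in F_7: h(0) = 2; h(1) = 6; h(2) = 5; h(3) = 5; h(4) = 5; h(5) = 4; h(6) = 1.
No roots. A degree-3 polynomial over a field with no linear factor is irreducible.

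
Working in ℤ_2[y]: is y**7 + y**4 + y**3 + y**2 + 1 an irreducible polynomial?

Write g(y) = y**7 + y**4 + y**3 + y**2 + 1.
Check for roots in ℤ_2: g(0) = 1; g(1) = 1.
No roots, so no linear factors.
Monic irreducibles of degree 2 over GF(2): y**2 + y + 1.
None of them divide g (all give nonzero remainder).
Monic irreducibles of degree 3 over GF(2): y**3 + y + 1, y**3 + y**2 + 1.
None of them divide g (all give nonzero remainder).
No irreducible factor of degree ≤ 3 exists, so g is irreducible over GF(2).

Yes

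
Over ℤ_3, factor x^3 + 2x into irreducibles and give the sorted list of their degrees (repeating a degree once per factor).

1, 1, 1

Write f(x) = x^3 + 2x.
Roots in ℤ_3: f(0) = 0 → root; f(1) = 0 → root; f(2) = 0 → root.
Linear factors from roots: (x), (x + 2), (x + 1).
Complete factorization: f(x) = (x)·(x + 1)·(x + 2).
Factor degrees with multiplicity: 1 + 1 + 1 = 3.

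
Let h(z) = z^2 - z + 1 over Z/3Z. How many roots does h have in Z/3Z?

1

Evaluate at each of the 3 elements of Z/3Z:
h(0) = 1; h(1) = 1; h(2) = 0 → root.
Roots: {2}.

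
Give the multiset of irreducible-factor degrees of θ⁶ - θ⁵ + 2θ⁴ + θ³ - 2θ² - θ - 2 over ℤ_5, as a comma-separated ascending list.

1, 1, 2, 2

Write g(θ) = θ⁶ - θ⁵ + 2θ⁴ + θ³ - 2θ² - θ - 2.
Roots in ℤ_5: g(0) = 3; g(1) = 3; g(2) = 0 → root; g(3) = 2; g(4) = 0 → root.
Linear factors from roots: (θ - 2), (θ + 1).
Complete factorization: g(θ) = (θ + 1)·(θ - 2)·(θ² + 2θ - 1)·(θ² - 2θ - 1).
Factor degrees with multiplicity: 1 + 1 + 2 + 2 = 6.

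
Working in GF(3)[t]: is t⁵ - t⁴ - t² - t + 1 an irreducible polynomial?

Yes

Write g(t) = t⁵ - t⁴ - t² - t + 1.
Check for roots in GF(3): g(0) = 1; g(1) = 2; g(2) = 2.
No roots, so no linear factors.
Monic irreducibles of degree 2 over GF(3): t² + 1, t² + t - 1, t² - t - 1.
None of them divide g (all give nonzero remainder).
No irreducible factor of degree ≤ 2 exists, so g is irreducible over GF(3).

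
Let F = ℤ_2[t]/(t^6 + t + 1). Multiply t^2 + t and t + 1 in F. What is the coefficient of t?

Multiply in ℤ_2[t]: (t^2 + t)·(t + 1) = t^3 + t.
Reduced: t^3 + t.

1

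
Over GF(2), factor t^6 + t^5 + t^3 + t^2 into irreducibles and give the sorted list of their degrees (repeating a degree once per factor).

Write f(t) = t^6 + t^5 + t^3 + t^2.
Roots in GF(2): f(0) = 0 → root; f(1) = 0 → root.
Linear factors from roots: (t), (t + 1).
Complete factorization: f(t) = (t)^2·(t + 1)^2·(t^2 + t + 1).
Factor degrees with multiplicity: 1 + 1 + 1 + 1 + 2 = 6.

1, 1, 1, 1, 2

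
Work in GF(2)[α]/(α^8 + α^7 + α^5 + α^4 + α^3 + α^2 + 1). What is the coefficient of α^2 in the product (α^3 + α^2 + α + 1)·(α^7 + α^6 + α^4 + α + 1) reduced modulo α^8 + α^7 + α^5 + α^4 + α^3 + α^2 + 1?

Multiply in GF(2)[α]: (α^3 + α^2 + α + 1)·(α^7 + α^6 + α^4 + α + 1) = α^10 + α^7 + α^5 + 1.
Reduce using α^8 ≡ α^7 + α^5 + α^4 + α^3 + α^2 + 1 (mod α^8 + α^7 + α^5 + α^4 + α^3 + α^2 + 1).
Reduced: α^7 + α^4 + α.

0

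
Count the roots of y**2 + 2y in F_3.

Write g(y) = y**2 + 2y.
Evaluate at each of the 3 elements of F_3:
g(0) = 0 → root; g(1) = 0 → root; g(2) = 2.
Roots: {0, 1}.

2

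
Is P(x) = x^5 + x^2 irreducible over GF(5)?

Check for roots in GF(5): P(0) = 0 → root; P(1) = 2; P(2) = 1; P(3) = 2; P(4) = 0 → root.
P(0) = 0, so (x) divides P(x); P is reducible.

No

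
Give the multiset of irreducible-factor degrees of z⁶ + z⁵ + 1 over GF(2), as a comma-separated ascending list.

6

Write f(z) = z⁶ + z⁵ + 1.
Roots in GF(2): f(0) = 1; f(1) = 1.
Complete factorization: f(z) = (z⁶ + z⁵ + 1).
Factor degrees with multiplicity: 6 = 6.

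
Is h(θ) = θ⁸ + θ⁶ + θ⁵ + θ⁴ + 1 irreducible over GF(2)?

Check for roots in GF(2): h(0) = 1; h(1) = 1.
No roots, so no linear factors.
Monic irreducibles of degree 2 over GF(2): θ² + θ + 1.
None of them divide h (all give nonzero remainder).
Monic irreducibles of degree 3 over GF(2): θ³ + θ + 1, θ³ + θ² + 1.
None of them divide h (all give nonzero remainder).
Monic irreducibles of degree 4 over GF(2): θ⁴ + θ + 1, θ⁴ + θ³ + 1, θ⁴ + θ³ + θ² + θ + 1.
None of them divide h (all give nonzero remainder).
No irreducible factor of degree ≤ 4 exists, so h is irreducible over GF(2).

Yes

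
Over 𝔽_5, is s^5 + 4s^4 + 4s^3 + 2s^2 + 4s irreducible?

Write g(s) = s^5 + 4s^4 + 4s^3 + 2s^2 + 4s.
Check for roots in 𝔽_5: g(0) = 0 → root; g(1) = 0 → root; g(2) = 4; g(3) = 0 → root; g(4) = 2.
g(0) = 0, so (s) divides g(s); g is reducible.

No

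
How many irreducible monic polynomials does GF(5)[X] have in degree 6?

Gauss's count: N_{5}(6) = (1/6) Σ_{d|6} μ(6/d)·5^d.
Divisors of 6: 1, 2, 3, 6; μ(6/d) for each: 1, -1, -1, 1.
Σ = 5^1 − 5^2 − 5^3 + 5^6 = 15480.
N = 15480/6 = 2580.

2580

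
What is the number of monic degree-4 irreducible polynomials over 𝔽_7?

588

x^(7^4) − x is the product of all monic irreducibles of degree dividing 4; Möbius inversion gives N = (1/4) Σ μ(4/d)·7^d.
Divisors of 4: 1, 2, 4; μ(4/d) for each: 0, -1, 1.
Σ = − 7^2 + 7^4 = 2352.
N = 2352/4 = 588.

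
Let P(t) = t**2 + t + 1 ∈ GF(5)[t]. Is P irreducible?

Check for roots in GF(5): P(0) = 1; P(1) = 3; P(2) = 2; P(3) = 3; P(4) = 1.
No roots. A degree-2 polynomial over a field with no linear factor is irreducible.

Yes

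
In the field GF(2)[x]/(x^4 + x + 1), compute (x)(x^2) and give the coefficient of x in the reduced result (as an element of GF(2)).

0

Multiply in GF(2)[x]: (x)·(x^2) = x^3.
Reduced: x^3.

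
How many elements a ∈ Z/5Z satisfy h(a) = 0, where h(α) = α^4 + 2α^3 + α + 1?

2

Evaluate at each of the 5 elements of Z/5Z:
h(0) = 1; h(1) = 0 → root; h(2) = 0 → root; h(3) = 4; h(4) = 4.
Roots: {1, 2}.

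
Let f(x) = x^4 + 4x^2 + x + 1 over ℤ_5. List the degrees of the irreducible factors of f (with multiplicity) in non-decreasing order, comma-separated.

1, 1, 2

Roots in ℤ_5: f(0) = 1; f(1) = 2; f(2) = 0 → root; f(3) = 1; f(4) = 0 → root.
Linear factors from roots: (x + 3), (x + 1).
Complete factorization: f(x) = (x + 1)·(x + 3)·(x^2 + x + 2).
Factor degrees with multiplicity: 1 + 1 + 2 = 4.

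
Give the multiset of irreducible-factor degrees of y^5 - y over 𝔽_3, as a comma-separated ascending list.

Write h(y) = y^5 - y.
Roots in 𝔽_3: h(0) = 0 → root; h(1) = 0 → root; h(2) = 0 → root.
Linear factors from roots: (y), (y - 1), (y + 1).
Complete factorization: h(y) = (y)·(y + 1)·(y - 1)·(y^2 + 1).
Factor degrees with multiplicity: 1 + 1 + 1 + 2 = 5.

1, 1, 1, 2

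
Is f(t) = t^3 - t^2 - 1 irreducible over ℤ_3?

No

Check for roots in ℤ_3: f(0) = 2; f(1) = 2; f(2) = 0 → root.
f(2) = 0, so (t − 2) divides f(t); f is reducible.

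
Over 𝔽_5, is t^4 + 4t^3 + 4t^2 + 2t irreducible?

No

Write P(t) = t^4 + 4t^3 + 4t^2 + 2t.
Check for roots in 𝔽_5: P(0) = 0 → root; P(1) = 1; P(2) = 3; P(3) = 1; P(4) = 4.
P(0) = 0, so (t) divides P(t); P is reducible.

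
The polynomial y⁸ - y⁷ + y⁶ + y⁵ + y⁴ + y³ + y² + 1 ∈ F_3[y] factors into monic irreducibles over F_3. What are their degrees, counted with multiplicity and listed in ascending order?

1, 1, 1, 2, 3

Write h(y) = y⁸ - y⁷ + y⁶ + y⁵ + y⁴ + y³ + y² + 1.
Roots in F_3: h(0) = 1; h(1) = 0 → root; h(2) = 1.
Linear factors from roots: (y - 1).
Complete factorization: h(y) = (y - 1)^3·(y² - y - 1)·(y³ - y + 1).
Factor degrees with multiplicity: 1 + 1 + 1 + 2 + 3 = 8.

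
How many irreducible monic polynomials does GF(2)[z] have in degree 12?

335

Gauss's count: N_{2}(12) = (1/12) Σ_{d|12} μ(12/d)·2^d.
Divisors of 12: 1, 2, 3, 4, 6, 12; μ(12/d) for each: 0, 1, 0, -1, -1, 1.
Σ = 2^2 − 2^4 − 2^6 + 2^12 = 4020.
N = 4020/12 = 335.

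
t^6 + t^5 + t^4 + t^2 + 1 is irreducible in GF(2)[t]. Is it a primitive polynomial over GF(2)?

No

Write f(t) = t^6 + t^5 + t^4 + t^2 + 1.
|GF(2^6)^×| = 2^6 − 1 = 63. Prime factorization: 63 = 3^2·7.
f is primitive ⇔ t has order 63 in GF(2)[t]/(f), i.e. t^(63/q) ≠ 1 for each prime q | 63.
t^(21) mod f = 1
t^(9) mod f = t^3 + 1.
Since t^(21) = 1, the order of t divides 21 < 63; not primitive.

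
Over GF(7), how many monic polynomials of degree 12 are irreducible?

Gauss's count: N_{7}(12) = (1/12) Σ_{d|12} μ(12/d)·7^d.
Divisors of 12: 1, 2, 3, 4, 6, 12; μ(12/d) for each: 0, 1, 0, -1, -1, 1.
Σ = 7^2 − 7^4 − 7^6 + 7^12 = 13841167200.
N = 13841167200/12 = 1153430600.

1153430600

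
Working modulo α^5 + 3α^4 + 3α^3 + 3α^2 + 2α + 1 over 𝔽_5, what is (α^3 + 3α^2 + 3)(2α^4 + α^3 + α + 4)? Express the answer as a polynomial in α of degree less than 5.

Multiply in 𝔽_5[α]: (α^3 + 3α^2 + 3)·(2α^4 + α^3 + α + 4) = 2α^7 + 2α^6 + 3α^5 + 2α^4 + 2α^2 + 3α + 2.
Reduce using α^5 ≡ 2α^4 + 2α^3 + 2α^2 + 3α + 4 (mod α^5 + 3α^4 + 3α^3 + 3α^2 + 2α + 1).
Reduced: α^4 + α^3 + α^2 + 4α + 3.

α^4 + α^3 + α^2 + 4α + 3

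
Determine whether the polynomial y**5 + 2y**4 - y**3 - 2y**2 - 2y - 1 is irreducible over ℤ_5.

Write f(y) = y**5 + 2y**4 - y**3 - 2y**2 - 2y - 1.
Check for roots in ℤ_5: f(0) = 4; f(1) = 2; f(2) = 3; f(3) = 3; f(4) = 1.
No roots, so no linear factors.
Degree-2 irreducible divisors: test the 10 monic irreducibles of degree 2 over GF(5).
y**2 - y + 2 divides f: f(y) = (y**2 - y + 2)·(y**3 - 2y**2 + 2).

No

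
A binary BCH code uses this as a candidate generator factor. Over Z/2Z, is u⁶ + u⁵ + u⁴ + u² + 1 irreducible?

Yes

Write h(u) = u⁶ + u⁵ + u⁴ + u² + 1.
Check for roots in Z/2Z: h(0) = 1; h(1) = 1.
No roots, so no linear factors.
Monic irreducibles of degree 2 over GF(2): u² + u + 1.
None of them divide h (all give nonzero remainder).
Monic irreducibles of degree 3 over GF(2): u³ + u + 1, u³ + u² + 1.
None of them divide h (all give nonzero remainder).
No irreducible factor of degree ≤ 3 exists, so h is irreducible over GF(2).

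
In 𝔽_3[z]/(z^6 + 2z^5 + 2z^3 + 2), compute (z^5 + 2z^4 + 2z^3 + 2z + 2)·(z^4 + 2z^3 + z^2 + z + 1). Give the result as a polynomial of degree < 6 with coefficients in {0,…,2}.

Multiply in 𝔽_3[z]: (z^5 + 2z^4 + 2z^3 + 2z + 2)·(z^4 + 2z^3 + z^2 + z + 1) = z^9 + z^8 + z^7 + z^6 + z^5 + z^4 + 2z^3 + z^2 + z + 2.
Reduce using z^6 ≡ z^5 + z^3 + 1 (mod z^6 + 2z^5 + 2z^3 + 2).
Reduced: 2z^5 + z^4 + 2z^3 + z + 1.

2z^5 + z^4 + 2z^3 + z + 1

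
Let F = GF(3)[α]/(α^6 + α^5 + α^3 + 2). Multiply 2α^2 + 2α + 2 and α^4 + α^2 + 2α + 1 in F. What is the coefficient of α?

0

Multiply in GF(3)[α]: (2α^2 + 2α + 2)·(α^4 + α^2 + 2α + 1) = 2α^6 + 2α^5 + α^4 + 2α^2 + 2.
Reduce using α^6 ≡ 2α^5 + 2α^3 + 1 (mod α^6 + α^5 + α^3 + 2).
Reduced: α^4 + α^3 + 2α^2 + 1.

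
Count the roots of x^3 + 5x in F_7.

3

Write h(x) = x^3 + 5x.
Evaluate at each of the 7 elements of F_7:
h(0) = 0 → root; h(1) = 6; h(2) = 4; h(3) = 0 → root; h(4) = 0 → root; h(5) = 3; h(6) = 1.
Roots: {0, 3, 4}.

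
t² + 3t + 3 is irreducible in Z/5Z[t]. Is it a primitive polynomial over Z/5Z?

Yes

Write f(t) = t² + 3t + 3.
|GF(5^2)^×| = 5^2 − 1 = 24. Prime factorization: 24 = 2^3·3.
f is primitive ⇔ t has order 24 in GF(5)[t]/(f), i.e. t^(24/q) ≠ 1 for each prime q | 24.
t^(12) mod f = 4.
t^(8) mod f = t + 1.
None equal 1, so t has full order 24; f is primitive.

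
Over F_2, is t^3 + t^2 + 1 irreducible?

Write P(t) = t^3 + t^2 + 1.
Check for roots in F_2: P(0) = 1; P(1) = 1.
No roots. A degree-3 polynomial over a field with no linear factor is irreducible.

Yes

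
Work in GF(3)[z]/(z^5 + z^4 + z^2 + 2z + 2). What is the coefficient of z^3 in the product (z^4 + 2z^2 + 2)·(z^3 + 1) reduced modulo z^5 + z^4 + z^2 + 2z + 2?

Multiply in GF(3)[z]: (z^4 + 2z^2 + 2)·(z^3 + 1) = z^7 + 2z^5 + z^4 + 2z^3 + 2z^2 + 2.
Reduce using z^5 ≡ 2z^4 + 2z^2 + z + 1 (mod z^5 + z^4 + z^2 + 2z + 2).
Reduced: z^3 + 2z^2 + 2z + 2.

1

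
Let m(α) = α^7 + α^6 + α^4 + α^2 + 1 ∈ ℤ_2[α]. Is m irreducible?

Check for roots in ℤ_2: m(0) = 1; m(1) = 1.
No roots, so no linear factors.
Monic irreducibles of degree 2 over GF(2): α^2 + α + 1.
None of them divide m (all give nonzero remainder).
Monic irreducibles of degree 3 over GF(2): α^3 + α + 1, α^3 + α^2 + 1.
None of them divide m (all give nonzero remainder).
No irreducible factor of degree ≤ 3 exists, so m is irreducible over GF(2).

Yes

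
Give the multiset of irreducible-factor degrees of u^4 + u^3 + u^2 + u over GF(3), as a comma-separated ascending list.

Write f(u) = u^4 + u^3 + u^2 + u.
Roots in GF(3): f(0) = 0 → root; f(1) = 1; f(2) = 0 → root.
Linear factors from roots: (u), (u + 1).
Complete factorization: f(u) = (u)·(u + 1)·(u^2 + 1).
Factor degrees with multiplicity: 1 + 1 + 2 = 4.

1, 1, 2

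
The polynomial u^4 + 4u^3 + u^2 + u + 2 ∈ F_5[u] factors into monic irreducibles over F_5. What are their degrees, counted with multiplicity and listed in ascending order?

4

Write f(u) = u^4 + 4u^3 + u^2 + u + 2.
Roots in F_5: f(0) = 2; f(1) = 4; f(2) = 1; f(3) = 3; f(4) = 4.
Complete factorization: f(u) = (u^4 + 4u^3 + u^2 + u + 2).
Factor degrees with multiplicity: 4 = 4.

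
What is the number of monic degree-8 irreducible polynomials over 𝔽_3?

Gauss's count: N_{3}(8) = (1/8) Σ_{d|8} μ(8/d)·3^d.
Divisors of 8: 1, 2, 4, 8; μ(8/d) for each: 0, 0, -1, 1.
Σ = − 3^4 + 3^8 = 6480.
N = 6480/8 = 810.

810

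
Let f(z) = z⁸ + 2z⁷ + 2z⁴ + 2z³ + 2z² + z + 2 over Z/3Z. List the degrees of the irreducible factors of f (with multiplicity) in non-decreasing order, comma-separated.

1, 2, 2, 3

Roots in Z/3Z: f(0) = 2; f(1) = 0 → root; f(2) = 2.
Linear factors from roots: (z + 2).
Complete factorization: f(z) = (z + 2)·(z² + 1)·(z² + 2z + 2)·(z³ + z² + z + 2).
Factor degrees with multiplicity: 1 + 2 + 2 + 3 = 8.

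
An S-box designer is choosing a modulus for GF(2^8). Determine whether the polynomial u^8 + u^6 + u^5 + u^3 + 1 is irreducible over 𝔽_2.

Yes

Write f(u) = u^8 + u^6 + u^5 + u^3 + 1.
Check for roots in 𝔽_2: f(0) = 1; f(1) = 1.
No roots, so no linear factors.
Monic irreducibles of degree 2 over GF(2): u^2 + u + 1.
None of them divide f (all give nonzero remainder).
Monic irreducibles of degree 3 over GF(2): u^3 + u + 1, u^3 + u^2 + 1.
None of them divide f (all give nonzero remainder).
Monic irreducibles of degree 4 over GF(2): u^4 + u + 1, u^4 + u^3 + 1, u^4 + u^3 + u^2 + u + 1.
None of them divide f (all give nonzero remainder).
No irreducible factor of degree ≤ 4 exists, so f is irreducible over GF(2).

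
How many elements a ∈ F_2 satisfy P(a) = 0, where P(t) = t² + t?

2

Evaluate at each of the 2 elements of F_2:
P(0) = 0 → root; P(1) = 0 → root.
Roots: {0, 1}.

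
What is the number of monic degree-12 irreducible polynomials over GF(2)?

335

The number of monic irreducibles of degree 12 over GF(2) is (1/12)·Σ_{d∣12} μ(12/d) 2^d.
Divisors of 12: 1, 2, 3, 4, 6, 12; μ(12/d) for each: 0, 1, 0, -1, -1, 1.
Σ = 2^2 − 2^4 − 2^6 + 2^12 = 4020.
N = 4020/12 = 335.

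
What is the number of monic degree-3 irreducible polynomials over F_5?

40

x^(5^3) − x is the product of all monic irreducibles of degree dividing 3; Möbius inversion gives N = (1/3) Σ μ(3/d)·5^d.
Divisors of 3: 1, 3; μ(3/d) for each: -1, 1.
Σ = − 5^1 + 5^3 = 120.
N = 120/3 = 40.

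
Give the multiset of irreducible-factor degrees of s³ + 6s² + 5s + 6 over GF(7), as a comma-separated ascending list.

3

Write g(s) = s³ + 6s² + 5s + 6.
Complete factorization: g(s) = (s³ + 6s² + 5s + 6).
Factor degrees with multiplicity: 3 = 3.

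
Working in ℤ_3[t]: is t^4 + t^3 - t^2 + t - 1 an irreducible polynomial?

No

Write P(t) = t^4 + t^3 - t^2 + t - 1.
Check for roots in ℤ_3: P(0) = 2; P(1) = 1; P(2) = 0 → root.
P(2) = 0, so (t − 2) divides P(t); P is reducible.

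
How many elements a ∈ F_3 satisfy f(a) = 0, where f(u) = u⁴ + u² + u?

Evaluate at each of the 3 elements of F_3:
f(0) = 0 → root; f(1) = 0 → root; f(2) = 1.
Roots: {0, 1}.

2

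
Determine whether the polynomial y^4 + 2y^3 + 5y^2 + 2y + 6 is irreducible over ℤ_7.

Write m(y) = y^4 + 2y^3 + 5y^2 + 2y + 6.
Check for roots in ℤ_7: m(0) = 6; m(1) = 2; m(2) = 6; m(3) = 3; m(4) = 2; m(5) = 1; m(6) = 1.
No roots, so no linear factors.
Degree-2 irreducible divisors: test the 21 monic irreducibles of degree 2 over GF(7).
None of them divide m (all give nonzero remainder).
No irreducible factor of degree ≤ 2 exists, so m is irreducible over GF(7).

Yes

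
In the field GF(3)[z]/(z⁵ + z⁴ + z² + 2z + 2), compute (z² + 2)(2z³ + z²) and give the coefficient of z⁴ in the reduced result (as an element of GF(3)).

Multiply in GF(3)[z]: (z² + 2)·(2z³ + z²) = 2z⁵ + z⁴ + z³ + 2z².
Reduce using z⁵ ≡ 2z⁴ + 2z² + z + 1 (mod z⁵ + z⁴ + z² + 2z + 2).
Reduced: 2z⁴ + z³ + 2z + 2.

2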